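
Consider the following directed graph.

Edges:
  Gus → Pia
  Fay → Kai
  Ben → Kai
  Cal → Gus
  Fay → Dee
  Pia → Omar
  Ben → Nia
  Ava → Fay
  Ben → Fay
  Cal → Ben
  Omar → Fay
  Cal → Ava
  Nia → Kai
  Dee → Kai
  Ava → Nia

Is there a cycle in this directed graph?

DFS with white/gray/black marking, starting from Gus:
Gus gray
  Pia gray
    Omar gray
      Fay gray
        Dee gray
          Kai gray
          Kai black
        Dee black
        Fay→Kai: Kai black — skip
      Fay black
    Omar black
  Pia black
Gus black
Ava gray
  Nia gray
    Nia→Kai: Kai black — skip
  Nia black
  Ava→Fay: Fay black — skip
Ava black
Ben gray
  Ben→Fay: Fay black — skip
  Ben→Kai: Kai black — skip
  Ben→Nia: Nia black — skip
Ben black
Cal gray
  Cal→Ava: Ava black — skip
  Cal→Gus: Gus black — skip
  Cal→Ben: Ben black — skip
Cal black
Every edge goes to a white or black vertex — no back edge, so the graph is acyclic.

No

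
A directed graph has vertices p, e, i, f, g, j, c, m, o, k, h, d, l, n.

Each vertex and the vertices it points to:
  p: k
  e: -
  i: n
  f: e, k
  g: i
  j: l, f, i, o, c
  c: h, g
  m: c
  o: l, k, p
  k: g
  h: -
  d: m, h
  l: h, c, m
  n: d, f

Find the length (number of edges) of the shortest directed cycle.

5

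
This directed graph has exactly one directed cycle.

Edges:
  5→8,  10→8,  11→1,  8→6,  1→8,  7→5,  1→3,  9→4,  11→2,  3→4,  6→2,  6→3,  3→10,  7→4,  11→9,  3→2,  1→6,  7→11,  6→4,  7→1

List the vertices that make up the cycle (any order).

3, 6, 8, 10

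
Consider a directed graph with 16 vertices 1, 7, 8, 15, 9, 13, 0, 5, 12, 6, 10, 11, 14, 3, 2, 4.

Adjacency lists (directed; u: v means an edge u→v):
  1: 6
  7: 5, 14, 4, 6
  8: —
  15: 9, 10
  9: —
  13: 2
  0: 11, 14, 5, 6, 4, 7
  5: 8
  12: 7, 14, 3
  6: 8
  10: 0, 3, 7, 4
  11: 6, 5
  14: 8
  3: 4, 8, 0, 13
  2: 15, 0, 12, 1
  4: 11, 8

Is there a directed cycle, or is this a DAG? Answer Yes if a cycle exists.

Yes

DFS with white/gray/black marking, starting from 10:
10 gray
  0 gray
    11 gray
      6 gray
        8 gray
        8 black
      6 black
      5 gray
        5→8: 8 black — skip
      5 black
    11 black
    14 gray
      14→8: 8 black — skip
    14 black
    0→5: 5 black — skip
    0→6: 6 black — skip
    4 gray
      4→11: 11 black — skip
      4→8: 8 black — skip
    4 black
    7 gray
      7→5: 5 black — skip
      7→14: 14 black — skip
      7→4: 4 black — skip
      7→6: 6 black — skip
    7 black
  0 black
  3 gray
    3→4: 4 black — skip
    3→8: 8 black — skip
    3→0: 0 black — skip
    13 gray
      2 gray
        15 gray
          9 gray
          9 black
          15→10: 10 is gray → back edge
Back edge found, so a cycle exists: 10 → 3 → 13 → 2 → 15 → 10.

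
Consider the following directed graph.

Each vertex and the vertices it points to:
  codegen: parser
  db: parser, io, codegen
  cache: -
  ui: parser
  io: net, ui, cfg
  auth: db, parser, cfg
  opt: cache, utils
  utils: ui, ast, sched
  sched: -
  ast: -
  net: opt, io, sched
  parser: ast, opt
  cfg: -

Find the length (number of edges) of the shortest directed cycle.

2

For each vertex v, BFS finds the shortest path from v back to v.
The shortest such closed walk is io → net → io, length 2.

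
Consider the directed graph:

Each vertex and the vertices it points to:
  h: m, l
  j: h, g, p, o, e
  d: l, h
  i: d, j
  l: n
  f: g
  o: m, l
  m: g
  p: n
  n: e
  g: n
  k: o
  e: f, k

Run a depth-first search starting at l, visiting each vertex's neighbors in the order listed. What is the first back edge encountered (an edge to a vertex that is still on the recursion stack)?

g->n

DFS from l (visiting each vertex's neighbors in the order listed); mark gray on enter, black on exit:
l gray
  n gray
    e gray
      f gray
        g gray
          g→n: n is gray → back edge
First back edge: g → n.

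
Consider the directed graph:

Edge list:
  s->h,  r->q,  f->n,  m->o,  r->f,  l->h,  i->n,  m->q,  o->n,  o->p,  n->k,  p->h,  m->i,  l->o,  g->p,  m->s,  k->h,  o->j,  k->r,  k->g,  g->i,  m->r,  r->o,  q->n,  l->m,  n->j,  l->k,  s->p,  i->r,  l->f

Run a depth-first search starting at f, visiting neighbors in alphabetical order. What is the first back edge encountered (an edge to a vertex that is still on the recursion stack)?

i->n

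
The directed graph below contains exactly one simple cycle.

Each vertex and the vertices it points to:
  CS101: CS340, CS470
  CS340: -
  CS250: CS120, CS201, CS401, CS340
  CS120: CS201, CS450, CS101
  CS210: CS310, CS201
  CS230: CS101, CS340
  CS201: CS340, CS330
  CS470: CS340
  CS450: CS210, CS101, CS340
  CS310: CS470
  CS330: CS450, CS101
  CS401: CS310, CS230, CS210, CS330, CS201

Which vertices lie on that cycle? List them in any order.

CS201, CS210, CS330, CS450

DFS with gray/black marking from CS210:
CS210 gray
  CS310 gray
    CS470 gray
      CS340 gray
      CS340 black
    CS470 black
  CS310 black
  CS201 gray
    CS201→CS340: CS340 black — skip
    CS330 gray
      CS450 gray
        CS450→CS210: CS210 is gray → back edge
Back edge closes the cycle CS210 → CS201 → CS330 → CS450 → CS210; its vertices are {CS201, CS210, CS330, CS450}.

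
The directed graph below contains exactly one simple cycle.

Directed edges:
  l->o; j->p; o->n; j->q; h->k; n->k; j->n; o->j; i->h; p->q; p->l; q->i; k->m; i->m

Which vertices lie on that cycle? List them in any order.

DFS with gray/black marking from j:
j gray
  q gray
    i gray
      h gray
        k gray
          m gray
          m black
        k black
      h black
      i→m: m black — skip
    i black
  q black
  p gray
    p→q: q black — skip
    l gray
      o gray
        o→j: j is gray → back edge
Back edge closes the cycle j → p → l → o → j; its vertices are {j, l, o, p}.

j, l, o, p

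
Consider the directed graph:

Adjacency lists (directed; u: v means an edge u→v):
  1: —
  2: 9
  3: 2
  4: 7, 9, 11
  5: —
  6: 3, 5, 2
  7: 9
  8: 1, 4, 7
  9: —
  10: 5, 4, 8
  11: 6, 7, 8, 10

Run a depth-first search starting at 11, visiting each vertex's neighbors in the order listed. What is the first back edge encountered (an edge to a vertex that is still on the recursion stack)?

4->11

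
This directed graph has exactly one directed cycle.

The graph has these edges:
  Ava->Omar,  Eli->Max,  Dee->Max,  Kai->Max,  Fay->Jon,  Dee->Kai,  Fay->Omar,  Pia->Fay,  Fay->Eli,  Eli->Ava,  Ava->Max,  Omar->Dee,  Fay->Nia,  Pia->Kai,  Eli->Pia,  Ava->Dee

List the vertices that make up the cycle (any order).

Eli, Fay, Pia

DFS with gray/black marking from Fay:
Fay gray
  Nia gray
  Nia black
  Jon gray
  Jon black
  Omar gray
    Dee gray
      Kai gray
        Max gray
        Max black
      Kai black
      Dee→Max: Max black — skip
    Dee black
  Omar black
  Eli gray
    Pia gray
      Pia→Fay: Fay is gray → back edge
Back edge closes the cycle Fay → Eli → Pia → Fay; its vertices are {Eli, Fay, Pia}.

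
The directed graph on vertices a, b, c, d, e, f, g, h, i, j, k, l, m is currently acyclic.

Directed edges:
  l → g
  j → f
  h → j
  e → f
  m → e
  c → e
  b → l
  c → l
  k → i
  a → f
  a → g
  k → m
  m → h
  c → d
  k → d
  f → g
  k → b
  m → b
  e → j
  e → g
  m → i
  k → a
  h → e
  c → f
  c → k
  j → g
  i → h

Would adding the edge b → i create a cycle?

No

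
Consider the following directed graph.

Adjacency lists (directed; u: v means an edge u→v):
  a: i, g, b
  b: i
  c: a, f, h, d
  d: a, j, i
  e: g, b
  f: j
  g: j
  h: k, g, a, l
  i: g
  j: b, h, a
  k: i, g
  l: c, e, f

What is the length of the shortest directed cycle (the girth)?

3

For each vertex v, BFS finds the shortest path from v back to v.
The shortest such closed walk is c → h → l → c, length 3.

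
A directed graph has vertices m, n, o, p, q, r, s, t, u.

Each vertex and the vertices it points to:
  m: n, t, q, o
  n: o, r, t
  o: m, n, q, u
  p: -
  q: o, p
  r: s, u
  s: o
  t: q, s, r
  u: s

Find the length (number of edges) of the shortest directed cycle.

2

For each vertex v, BFS finds the shortest path from v back to v.
The shortest such closed walk is o → n → o, length 2.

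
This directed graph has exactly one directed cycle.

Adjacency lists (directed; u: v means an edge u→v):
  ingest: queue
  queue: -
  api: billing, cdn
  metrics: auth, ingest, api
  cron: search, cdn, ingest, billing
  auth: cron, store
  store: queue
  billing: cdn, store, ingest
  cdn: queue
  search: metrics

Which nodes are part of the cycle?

auth, cron, search, metrics

DFS with gray/black marking from metrics:
metrics gray
  auth gray
    cron gray
      search gray
        search→metrics: metrics is gray → back edge
Back edge closes the cycle metrics → auth → cron → search → metrics; its vertices are {auth, cron, search, metrics}.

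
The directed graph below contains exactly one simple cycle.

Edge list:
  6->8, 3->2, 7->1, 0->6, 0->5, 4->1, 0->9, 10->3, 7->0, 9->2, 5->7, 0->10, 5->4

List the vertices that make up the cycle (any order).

DFS with gray/black marking from 0:
0 gray
  10 gray
    3 gray
      2 gray
      2 black
    3 black
  10 black
  9 gray
    9→2: 2 black — skip
  9 black
  5 gray
    7 gray
      7→0: 0 is gray → back edge
Back edge closes the cycle 0 → 5 → 7 → 0; its vertices are {0, 5, 7}.

0, 5, 7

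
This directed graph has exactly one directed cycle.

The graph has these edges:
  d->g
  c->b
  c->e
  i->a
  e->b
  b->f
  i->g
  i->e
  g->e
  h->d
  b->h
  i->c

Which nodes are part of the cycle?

DFS with gray/black marking from e:
e gray
  b gray
    h gray
      d gray
        g gray
          g→e: e is gray → back edge
Back edge closes the cycle e → b → h → d → g → e; its vertices are {b, d, e, g, h}.

b, d, e, g, h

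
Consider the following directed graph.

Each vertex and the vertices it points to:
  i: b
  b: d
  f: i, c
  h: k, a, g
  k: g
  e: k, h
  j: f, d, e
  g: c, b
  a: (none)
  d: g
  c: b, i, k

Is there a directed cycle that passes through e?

e lies on a cycle iff there is a path from e back to itself.
Exploring from e, it never reaches itself; equivalently, its strongly connected component is a singleton.

No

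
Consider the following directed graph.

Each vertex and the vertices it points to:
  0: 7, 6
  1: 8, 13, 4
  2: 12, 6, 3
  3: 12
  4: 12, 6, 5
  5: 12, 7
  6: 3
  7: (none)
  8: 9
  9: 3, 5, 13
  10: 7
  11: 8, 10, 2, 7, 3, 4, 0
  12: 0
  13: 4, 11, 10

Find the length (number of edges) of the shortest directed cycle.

4

For each vertex v, BFS finds the shortest path from v back to v.
The shortest such closed walk is 13 → 11 → 8 → 9 → 13, length 4.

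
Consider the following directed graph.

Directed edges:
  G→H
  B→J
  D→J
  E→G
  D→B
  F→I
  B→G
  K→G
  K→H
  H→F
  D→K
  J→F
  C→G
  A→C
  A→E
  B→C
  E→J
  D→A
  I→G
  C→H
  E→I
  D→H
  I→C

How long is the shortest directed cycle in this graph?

For each vertex v, BFS finds the shortest path from v back to v.
The shortest such closed walk is H → F → I → G → H, length 4.

4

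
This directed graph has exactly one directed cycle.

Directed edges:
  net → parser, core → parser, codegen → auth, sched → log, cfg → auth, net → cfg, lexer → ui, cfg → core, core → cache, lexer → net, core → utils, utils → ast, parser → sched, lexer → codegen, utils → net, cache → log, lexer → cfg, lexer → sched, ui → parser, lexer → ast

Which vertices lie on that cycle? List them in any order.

cfg, net, core, utils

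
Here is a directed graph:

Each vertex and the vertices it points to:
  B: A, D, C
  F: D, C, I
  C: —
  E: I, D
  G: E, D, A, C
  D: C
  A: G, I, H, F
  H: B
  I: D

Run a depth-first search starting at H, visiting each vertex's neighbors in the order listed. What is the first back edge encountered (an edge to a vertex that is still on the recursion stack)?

G->A

DFS from H (visiting each vertex's neighbors in the order listed); mark gray on enter, black on exit:
H gray
  B gray
    A gray
      G gray
        E gray
          I gray
            D gray
              C gray
              C black
            D black
          I black
          E→D: D black — skip
        E black
        G→D: D black — skip
        G→A: A is gray → back edge
First back edge: G → A.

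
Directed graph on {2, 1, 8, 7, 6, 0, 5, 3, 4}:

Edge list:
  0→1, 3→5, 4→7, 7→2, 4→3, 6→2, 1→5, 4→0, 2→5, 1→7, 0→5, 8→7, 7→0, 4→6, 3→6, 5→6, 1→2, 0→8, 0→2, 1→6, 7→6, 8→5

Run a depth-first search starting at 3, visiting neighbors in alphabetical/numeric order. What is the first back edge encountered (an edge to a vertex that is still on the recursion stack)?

2→5

DFS from 3 (visiting neighbors in alphabetical/numeric order); mark gray on enter, black on exit:
3 gray
  5 gray
    6 gray
      2 gray
        2→5: 5 is gray → back edge
First back edge: 2 → 5.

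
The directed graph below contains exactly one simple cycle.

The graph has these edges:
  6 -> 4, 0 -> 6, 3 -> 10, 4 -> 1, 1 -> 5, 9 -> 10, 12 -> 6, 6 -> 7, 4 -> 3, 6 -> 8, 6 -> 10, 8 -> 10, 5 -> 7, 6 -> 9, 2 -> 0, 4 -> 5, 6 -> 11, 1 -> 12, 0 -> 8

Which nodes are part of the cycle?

1, 4, 6, 12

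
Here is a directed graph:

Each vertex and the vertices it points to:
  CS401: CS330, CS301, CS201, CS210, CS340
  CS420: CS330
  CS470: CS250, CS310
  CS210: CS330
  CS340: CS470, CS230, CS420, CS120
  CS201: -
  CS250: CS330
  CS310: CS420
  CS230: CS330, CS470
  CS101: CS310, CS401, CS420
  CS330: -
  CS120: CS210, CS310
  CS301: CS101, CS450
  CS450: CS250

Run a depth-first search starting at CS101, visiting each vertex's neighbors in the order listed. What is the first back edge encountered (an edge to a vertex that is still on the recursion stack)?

CS301->CS101

DFS from CS101 (visiting each vertex's neighbors in the order listed); mark gray on enter, black on exit:
CS101 gray
  CS310 gray
    CS420 gray
      CS330 gray
      CS330 black
    CS420 black
  CS310 black
  CS401 gray
    CS401→CS330: CS330 black — skip
    CS301 gray
      CS301→CS101: CS101 is gray → back edge
First back edge: CS301 → CS101.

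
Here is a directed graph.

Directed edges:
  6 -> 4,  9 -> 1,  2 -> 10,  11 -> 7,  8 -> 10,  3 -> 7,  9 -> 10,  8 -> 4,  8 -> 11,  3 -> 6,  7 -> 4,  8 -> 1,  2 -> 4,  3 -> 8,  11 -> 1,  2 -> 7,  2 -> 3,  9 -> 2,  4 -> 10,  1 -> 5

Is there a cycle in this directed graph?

DFS with white/gray/black marking, starting from 9:
9 gray
  2 gray
    10 gray
    10 black
    4 gray
      4→10: 10 black — skip
    4 black
    3 gray
      6 gray
        6→4: 4 black — skip
      6 black
      7 gray
        7→4: 4 black — skip
      7 black
      8 gray
        8→10: 10 black — skip
        11 gray
          11→7: 7 black — skip
          1 gray
            5 gray
            5 black
          1 black
        11 black
        8→1: 1 black — skip
        8→4: 4 black — skip
      8 black
    3 black
    2→7: 7 black — skip
  2 black
  9→1: 1 black — skip
  9→10: 10 black — skip
9 black
Every edge goes to a white or black vertex — no back edge, so the graph is acyclic.

No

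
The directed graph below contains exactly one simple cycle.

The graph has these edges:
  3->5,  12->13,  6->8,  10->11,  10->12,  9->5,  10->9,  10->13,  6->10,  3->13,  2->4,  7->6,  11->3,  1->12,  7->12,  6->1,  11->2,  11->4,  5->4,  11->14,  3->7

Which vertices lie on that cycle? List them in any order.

DFS with gray/black marking from 6:
6 gray
  8 gray
  8 black
  10 gray
    13 gray
    13 black
    11 gray
      2 gray
        4 gray
        4 black
      2 black
      11→4: 4 black — skip
      14 gray
      14 black
      3 gray
        5 gray
          5→4: 4 black — skip
        5 black
        7 gray
          7→6: 6 is gray → back edge
Back edge closes the cycle 6 → 10 → 11 → 3 → 7 → 6; its vertices are {3, 6, 7, 10, 11}.

3, 6, 7, 10, 11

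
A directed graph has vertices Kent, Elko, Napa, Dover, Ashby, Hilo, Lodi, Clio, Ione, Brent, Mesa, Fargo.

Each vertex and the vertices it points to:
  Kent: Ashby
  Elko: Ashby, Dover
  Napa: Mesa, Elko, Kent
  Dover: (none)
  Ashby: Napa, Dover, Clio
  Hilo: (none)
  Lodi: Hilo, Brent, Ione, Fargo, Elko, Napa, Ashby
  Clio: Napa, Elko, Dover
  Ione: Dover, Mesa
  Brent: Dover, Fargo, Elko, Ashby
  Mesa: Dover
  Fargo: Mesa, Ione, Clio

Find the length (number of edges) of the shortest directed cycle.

3

For each vertex v, BFS finds the shortest path from v back to v.
The shortest such closed walk is Ashby → Clio → Elko → Ashby, length 3.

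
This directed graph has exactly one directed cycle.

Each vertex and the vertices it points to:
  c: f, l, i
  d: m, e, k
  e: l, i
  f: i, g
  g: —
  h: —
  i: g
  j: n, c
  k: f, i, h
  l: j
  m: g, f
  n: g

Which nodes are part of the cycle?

c, j, l

DFS with gray/black marking from l:
l gray
  j gray
    n gray
      g gray
      g black
    n black
    c gray
      f gray
        i gray
          i→g: g black — skip
        i black
        f→g: g black — skip
      f black
      c→l: l is gray → back edge
Back edge closes the cycle l → j → c → l; its vertices are {c, j, l}.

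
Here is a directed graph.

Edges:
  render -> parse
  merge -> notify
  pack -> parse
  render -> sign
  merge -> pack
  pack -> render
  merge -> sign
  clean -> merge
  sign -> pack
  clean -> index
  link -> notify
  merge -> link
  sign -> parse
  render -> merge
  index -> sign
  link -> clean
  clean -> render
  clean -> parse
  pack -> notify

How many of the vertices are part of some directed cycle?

A vertex is on a directed cycle iff it belongs to a strongly connected component of size ≥ 2 (or has a self-loop).
The vertices on cycles are {link, pack, sign, clean, index, merge, render} — 7 in total.

7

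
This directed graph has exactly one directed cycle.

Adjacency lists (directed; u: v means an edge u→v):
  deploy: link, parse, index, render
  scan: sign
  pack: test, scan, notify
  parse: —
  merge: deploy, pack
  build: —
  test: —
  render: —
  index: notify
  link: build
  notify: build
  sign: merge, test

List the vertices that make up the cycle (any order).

DFS with gray/black marking from merge:
merge gray
  deploy gray
    link gray
      build gray
      build black
    link black
    parse gray
    parse black
    index gray
      notify gray
        notify→build: build black — skip
      notify black
    index black
    render gray
    render black
  deploy black
  pack gray
    test gray
    test black
    scan gray
      sign gray
        sign→merge: merge is gray → back edge
Back edge closes the cycle merge → pack → scan → sign → merge; its vertices are {pack, scan, sign, merge}.

pack, scan, sign, merge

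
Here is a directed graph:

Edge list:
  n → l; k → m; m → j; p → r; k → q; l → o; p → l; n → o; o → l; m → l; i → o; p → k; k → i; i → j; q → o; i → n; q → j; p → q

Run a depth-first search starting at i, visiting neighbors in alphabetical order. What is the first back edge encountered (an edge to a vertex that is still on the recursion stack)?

o→l

DFS from i (visiting neighbors in alphabetical order); mark gray on enter, black on exit:
i gray
  j gray
  j black
  n gray
    l gray
      o gray
        o→l: l is gray → back edge
First back edge: o → l.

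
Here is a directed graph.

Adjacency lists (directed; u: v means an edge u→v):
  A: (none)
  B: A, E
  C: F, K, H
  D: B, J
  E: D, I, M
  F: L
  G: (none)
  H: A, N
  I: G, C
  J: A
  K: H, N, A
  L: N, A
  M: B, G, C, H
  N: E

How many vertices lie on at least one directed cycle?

11

A vertex is on a directed cycle iff it belongs to a strongly connected component of size ≥ 2 (or has a self-loop).
The vertices on cycles are {B, C, D, E, F, H, I, K, L, M, N} — 11 in total.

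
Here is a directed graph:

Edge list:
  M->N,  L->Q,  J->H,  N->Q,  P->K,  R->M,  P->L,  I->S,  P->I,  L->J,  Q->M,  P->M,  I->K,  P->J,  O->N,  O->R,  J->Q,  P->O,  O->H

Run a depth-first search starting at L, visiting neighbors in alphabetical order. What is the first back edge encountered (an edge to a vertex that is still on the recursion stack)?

N->Q

DFS from L (visiting neighbors in alphabetical order); mark gray on enter, black on exit:
L gray
  J gray
    H gray
    H black
    Q gray
      M gray
        N gray
          N→Q: Q is gray → back edge
First back edge: N → Q.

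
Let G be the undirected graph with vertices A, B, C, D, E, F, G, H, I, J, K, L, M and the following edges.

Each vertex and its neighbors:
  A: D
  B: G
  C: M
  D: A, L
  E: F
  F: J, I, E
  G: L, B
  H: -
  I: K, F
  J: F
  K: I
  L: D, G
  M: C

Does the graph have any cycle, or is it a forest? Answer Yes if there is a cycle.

DFS, tracking each vertex's parent; an edge to a visited non-parent vertex closes a cycle.
Start from D:
visit D (parent –)
  visit A (parent D)
    A–D: parent, skip
  visit L (parent D)
    L–D: parent, skip
    visit G (parent L)
      G–L: parent, skip
      visit B (parent G)
        B–G: parent, skip
visit C (parent –)
  visit M (parent C)
    M–C: parent, skip
visit E (parent –)
  visit F (parent E)
    visit J (parent F)
      J–F: parent, skip
    visit I (parent F)
      visit K (parent I)
        K–I: parent, skip
      I–F: parent, skip
    F–E: parent, skip
visit H (parent –)
No non-parent visited neighbor found — the graph is a forest.

No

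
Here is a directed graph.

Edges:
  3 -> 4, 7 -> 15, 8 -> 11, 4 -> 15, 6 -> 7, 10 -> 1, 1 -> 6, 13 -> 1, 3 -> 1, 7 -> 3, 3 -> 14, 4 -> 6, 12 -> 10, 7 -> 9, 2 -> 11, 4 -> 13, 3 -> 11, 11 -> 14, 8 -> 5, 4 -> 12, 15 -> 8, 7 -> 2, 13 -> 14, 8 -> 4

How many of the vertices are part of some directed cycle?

10

A vertex is on a directed cycle iff it belongs to a strongly connected component of size ≥ 2 (or has a self-loop).
The vertices on cycles are {1, 3, 4, 6, 7, 8, 10, 12, 13, 15} — 10 in total.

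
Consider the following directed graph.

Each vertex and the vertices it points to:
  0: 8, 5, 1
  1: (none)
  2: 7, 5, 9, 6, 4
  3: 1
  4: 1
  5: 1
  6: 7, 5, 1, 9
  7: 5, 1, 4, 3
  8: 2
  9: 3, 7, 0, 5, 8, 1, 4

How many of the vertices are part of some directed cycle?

A vertex is on a directed cycle iff it belongs to a strongly connected component of size ≥ 2 (or has a self-loop).
The vertices on cycles are {0, 2, 6, 8, 9} — 5 in total.

5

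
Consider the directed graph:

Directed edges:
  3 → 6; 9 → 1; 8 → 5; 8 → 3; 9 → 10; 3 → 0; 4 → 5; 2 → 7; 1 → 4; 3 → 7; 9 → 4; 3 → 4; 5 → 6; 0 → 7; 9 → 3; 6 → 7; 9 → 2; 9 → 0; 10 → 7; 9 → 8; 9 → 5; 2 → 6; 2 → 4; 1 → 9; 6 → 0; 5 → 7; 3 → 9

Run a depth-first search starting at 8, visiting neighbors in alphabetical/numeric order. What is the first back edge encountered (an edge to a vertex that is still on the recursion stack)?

1->9

DFS from 8 (visiting neighbors in alphabetical/numeric order); mark gray on enter, black on exit:
8 gray
  3 gray
    0 gray
      7 gray
      7 black
    0 black
    4 gray
      5 gray
        6 gray
          6→0: 0 black — skip
          6→7: 7 black — skip
        6 black
        5→7: 7 black — skip
      5 black
    4 black
    3→6: 6 black — skip
    3→7: 7 black — skip
    9 gray
      9→0: 0 black — skip
      1 gray
        1→4: 4 black — skip
        1→9: 9 is gray → back edge
First back edge: 1 → 9.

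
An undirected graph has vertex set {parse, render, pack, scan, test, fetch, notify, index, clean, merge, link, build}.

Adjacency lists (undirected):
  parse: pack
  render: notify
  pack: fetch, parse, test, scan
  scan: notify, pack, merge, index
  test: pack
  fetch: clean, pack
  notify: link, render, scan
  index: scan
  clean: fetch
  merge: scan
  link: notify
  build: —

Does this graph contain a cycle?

DFS, tracking each vertex's parent; an edge to a visited non-parent vertex closes a cycle.
Start from fetch:
visit fetch (parent –)
  visit clean (parent fetch)
    clean–fetch: parent, skip
  visit pack (parent fetch)
    pack–fetch: parent, skip
    visit parse (parent pack)
      parse–pack: parent, skip
    visit test (parent pack)
      test–pack: parent, skip
    visit scan (parent pack)
      visit notify (parent scan)
        visit link (parent notify)
          link–notify: parent, skip
        visit render (parent notify)
          render–notify: parent, skip
        notify–scan: parent, skip
      scan–pack: parent, skip
      visit merge (parent scan)
        merge–scan: parent, skip
      visit index (parent scan)
        index–scan: parent, skip
visit build (parent –)
No non-parent visited neighbor found — the graph is a forest.

No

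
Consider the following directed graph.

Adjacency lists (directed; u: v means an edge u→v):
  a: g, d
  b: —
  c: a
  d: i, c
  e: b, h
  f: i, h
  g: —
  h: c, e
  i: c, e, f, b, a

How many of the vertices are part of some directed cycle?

7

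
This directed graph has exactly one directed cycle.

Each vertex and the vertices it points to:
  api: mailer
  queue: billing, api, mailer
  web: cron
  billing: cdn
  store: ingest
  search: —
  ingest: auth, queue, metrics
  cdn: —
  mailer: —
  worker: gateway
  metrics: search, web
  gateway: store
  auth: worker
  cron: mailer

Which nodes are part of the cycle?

auth, store, ingest, worker, gateway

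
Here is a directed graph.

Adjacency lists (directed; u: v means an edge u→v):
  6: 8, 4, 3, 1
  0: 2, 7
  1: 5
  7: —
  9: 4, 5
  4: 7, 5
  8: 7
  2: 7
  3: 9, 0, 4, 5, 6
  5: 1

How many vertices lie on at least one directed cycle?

4

A vertex is on a directed cycle iff it belongs to a strongly connected component of size ≥ 2 (or has a self-loop).
The vertices on cycles are {1, 3, 5, 6} — 4 in total.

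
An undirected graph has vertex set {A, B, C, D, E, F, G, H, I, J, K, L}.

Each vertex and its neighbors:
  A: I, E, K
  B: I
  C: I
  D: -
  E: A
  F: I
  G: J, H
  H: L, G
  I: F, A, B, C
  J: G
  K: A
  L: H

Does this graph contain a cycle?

No

DFS, tracking each vertex's parent; an edge to a visited non-parent vertex closes a cycle.
Start from F:
visit F (parent –)
  visit I (parent F)
    I–F: parent, skip
    visit A (parent I)
      A–I: parent, skip
      visit E (parent A)
        E–A: parent, skip
      visit K (parent A)
        K–A: parent, skip
    visit B (parent I)
      B–I: parent, skip
    visit C (parent I)
      C–I: parent, skip
visit D (parent –)
visit G (parent –)
  visit J (parent G)
    J–G: parent, skip
  visit H (parent G)
    visit L (parent H)
      L–H: parent, skip
    H–G: parent, skip
No non-parent visited neighbor found — the graph is a forest.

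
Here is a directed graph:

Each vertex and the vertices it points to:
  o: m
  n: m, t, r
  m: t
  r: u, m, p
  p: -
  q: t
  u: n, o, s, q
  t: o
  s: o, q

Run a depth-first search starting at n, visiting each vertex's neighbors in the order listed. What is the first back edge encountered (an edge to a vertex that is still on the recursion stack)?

o->m

DFS from n (visiting each vertex's neighbors in the order listed); mark gray on enter, black on exit:
n gray
  m gray
    t gray
      o gray
        o→m: m is gray → back edge
First back edge: o → m.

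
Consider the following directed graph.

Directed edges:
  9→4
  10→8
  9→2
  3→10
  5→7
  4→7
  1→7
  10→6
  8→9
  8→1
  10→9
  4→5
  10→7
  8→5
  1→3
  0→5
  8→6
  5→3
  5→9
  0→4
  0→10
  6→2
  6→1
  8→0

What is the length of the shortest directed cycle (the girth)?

For each vertex v, BFS finds the shortest path from v back to v.
The shortest such closed walk is 10 → 8 → 0 → 10, length 3.

3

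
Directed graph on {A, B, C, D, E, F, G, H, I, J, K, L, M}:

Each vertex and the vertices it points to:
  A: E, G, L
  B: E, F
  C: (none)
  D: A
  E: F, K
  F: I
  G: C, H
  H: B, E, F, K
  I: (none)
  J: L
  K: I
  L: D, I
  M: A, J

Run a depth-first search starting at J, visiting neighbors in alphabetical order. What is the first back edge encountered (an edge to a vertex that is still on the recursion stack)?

DFS from J (visiting neighbors in alphabetical order); mark gray on enter, black on exit:
J gray
  L gray
    D gray
      A gray
        E gray
          F gray
            I gray
            I black
          F black
          K gray
            K→I: I black — skip
          K black
        E black
        G gray
          C gray
          C black
          H gray
            B gray
              B→E: E black — skip
              B→F: F black — skip
            B black
            H→E: E black — skip
            H→F: F black — skip
            H→K: K black — skip
          H black
        G black
        A→L: L is gray → back edge
First back edge: A → L.

A->L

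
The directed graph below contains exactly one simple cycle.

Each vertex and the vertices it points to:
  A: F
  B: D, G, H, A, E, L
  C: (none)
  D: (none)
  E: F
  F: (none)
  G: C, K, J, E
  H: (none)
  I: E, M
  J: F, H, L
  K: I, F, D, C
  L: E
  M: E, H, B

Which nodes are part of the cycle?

DFS with gray/black marking from B:
B gray
  D gray
  D black
  G gray
    C gray
    C black
    K gray
      I gray
        E gray
          F gray
          F black
        E black
        M gray
          M→E: E black — skip
          H gray
          H black
          M→B: B is gray → back edge
Back edge closes the cycle B → G → K → I → M → B; its vertices are {B, G, I, K, M}.

B, G, I, K, M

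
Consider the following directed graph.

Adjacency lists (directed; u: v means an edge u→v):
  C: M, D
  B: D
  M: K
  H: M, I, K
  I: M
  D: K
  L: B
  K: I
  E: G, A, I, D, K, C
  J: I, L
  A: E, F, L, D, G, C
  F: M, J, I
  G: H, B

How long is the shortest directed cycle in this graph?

For each vertex v, BFS finds the shortest path from v back to v.
The shortest such closed walk is A → E → A, length 2.

2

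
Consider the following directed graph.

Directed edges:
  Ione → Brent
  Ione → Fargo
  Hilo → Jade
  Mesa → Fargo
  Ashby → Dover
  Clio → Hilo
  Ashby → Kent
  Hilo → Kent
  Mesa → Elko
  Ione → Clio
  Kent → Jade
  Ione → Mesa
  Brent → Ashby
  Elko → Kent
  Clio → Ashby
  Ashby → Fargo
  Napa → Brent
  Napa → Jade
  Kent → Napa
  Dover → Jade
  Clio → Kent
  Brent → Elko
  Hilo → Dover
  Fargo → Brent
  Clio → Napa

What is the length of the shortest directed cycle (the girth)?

For each vertex v, BFS finds the shortest path from v back to v.
The shortest such closed walk is Ashby → Fargo → Brent → Ashby, length 3.

3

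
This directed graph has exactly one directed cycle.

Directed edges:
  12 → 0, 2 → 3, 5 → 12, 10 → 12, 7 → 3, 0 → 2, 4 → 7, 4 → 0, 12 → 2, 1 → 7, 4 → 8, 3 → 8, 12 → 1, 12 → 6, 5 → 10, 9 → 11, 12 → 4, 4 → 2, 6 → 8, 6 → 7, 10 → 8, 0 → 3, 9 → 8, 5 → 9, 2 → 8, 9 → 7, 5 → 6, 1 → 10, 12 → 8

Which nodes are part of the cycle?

1, 10, 12

DFS with gray/black marking from 12:
12 gray
  6 gray
    8 gray
    8 black
    7 gray
      3 gray
        3→8: 8 black — skip
      3 black
    7 black
  6 black
  4 gray
    4→8: 8 black — skip
    0 gray
      2 gray
        2→8: 8 black — skip
        2→3: 3 black — skip
      2 black
      0→3: 3 black — skip
    0 black
    4→2: 2 black — skip
    4→7: 7 black — skip
  4 black
  12→0: 0 black — skip
  1 gray
    1→7: 7 black — skip
    10 gray
      10→12: 12 is gray → back edge
Back edge closes the cycle 12 → 1 → 10 → 12; its vertices are {1, 10, 12}.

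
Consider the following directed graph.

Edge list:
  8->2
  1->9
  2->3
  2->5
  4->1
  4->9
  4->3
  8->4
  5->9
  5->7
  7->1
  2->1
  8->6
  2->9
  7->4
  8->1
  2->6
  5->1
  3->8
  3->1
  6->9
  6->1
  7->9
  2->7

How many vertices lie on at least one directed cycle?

6

A vertex is on a directed cycle iff it belongs to a strongly connected component of size ≥ 2 (or has a self-loop).
The vertices on cycles are {2, 3, 4, 5, 7, 8} — 6 in total.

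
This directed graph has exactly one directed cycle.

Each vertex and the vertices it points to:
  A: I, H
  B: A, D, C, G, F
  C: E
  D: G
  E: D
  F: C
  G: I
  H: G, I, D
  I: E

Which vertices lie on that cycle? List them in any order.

D, E, G, I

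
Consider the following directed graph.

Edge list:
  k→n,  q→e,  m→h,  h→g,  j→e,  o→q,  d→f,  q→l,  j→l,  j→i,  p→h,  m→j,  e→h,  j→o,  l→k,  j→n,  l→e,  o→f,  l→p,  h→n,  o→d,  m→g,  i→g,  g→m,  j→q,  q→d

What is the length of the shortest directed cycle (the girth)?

For each vertex v, BFS finds the shortest path from v back to v.
The shortest such closed walk is g → m → g, length 2.

2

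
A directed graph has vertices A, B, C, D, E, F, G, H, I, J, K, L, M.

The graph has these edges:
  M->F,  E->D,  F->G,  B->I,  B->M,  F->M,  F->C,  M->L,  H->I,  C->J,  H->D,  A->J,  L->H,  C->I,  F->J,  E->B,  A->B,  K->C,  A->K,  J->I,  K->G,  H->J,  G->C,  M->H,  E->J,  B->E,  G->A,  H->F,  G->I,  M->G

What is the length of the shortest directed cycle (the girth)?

2

For each vertex v, BFS finds the shortest path from v back to v.
The shortest such closed walk is B → E → B, length 2.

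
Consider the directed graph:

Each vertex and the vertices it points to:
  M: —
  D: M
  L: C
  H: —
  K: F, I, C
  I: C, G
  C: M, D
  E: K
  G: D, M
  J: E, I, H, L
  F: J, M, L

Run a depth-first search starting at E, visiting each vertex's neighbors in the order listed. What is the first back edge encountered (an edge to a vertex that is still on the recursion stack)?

J→E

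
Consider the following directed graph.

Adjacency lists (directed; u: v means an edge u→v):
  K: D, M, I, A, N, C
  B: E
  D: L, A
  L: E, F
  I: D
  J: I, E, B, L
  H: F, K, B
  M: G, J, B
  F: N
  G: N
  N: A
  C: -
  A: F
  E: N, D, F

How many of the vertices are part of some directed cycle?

A vertex is on a directed cycle iff it belongs to a strongly connected component of size ≥ 2 (or has a self-loop).
The vertices on cycles are {A, D, E, F, L, N} — 6 in total.

6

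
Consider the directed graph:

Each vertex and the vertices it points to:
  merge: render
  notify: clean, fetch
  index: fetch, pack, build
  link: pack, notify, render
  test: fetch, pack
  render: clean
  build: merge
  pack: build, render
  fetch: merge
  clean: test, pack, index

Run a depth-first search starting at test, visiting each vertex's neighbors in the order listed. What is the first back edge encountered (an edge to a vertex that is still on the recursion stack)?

clean->test

DFS from test (visiting each vertex's neighbors in the order listed); mark gray on enter, black on exit:
test gray
  fetch gray
    merge gray
      render gray
        clean gray
          clean→test: test is gray → back edge
First back edge: clean → test.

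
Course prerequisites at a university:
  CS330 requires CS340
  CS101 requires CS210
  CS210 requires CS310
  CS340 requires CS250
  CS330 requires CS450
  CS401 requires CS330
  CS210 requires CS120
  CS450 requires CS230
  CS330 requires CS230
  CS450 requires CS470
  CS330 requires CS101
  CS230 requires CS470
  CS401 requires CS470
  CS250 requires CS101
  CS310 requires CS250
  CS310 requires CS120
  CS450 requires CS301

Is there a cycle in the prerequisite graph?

Yes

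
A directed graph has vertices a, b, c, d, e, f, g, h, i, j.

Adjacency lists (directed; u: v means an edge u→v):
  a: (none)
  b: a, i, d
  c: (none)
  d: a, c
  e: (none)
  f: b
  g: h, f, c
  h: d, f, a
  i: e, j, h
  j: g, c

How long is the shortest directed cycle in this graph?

4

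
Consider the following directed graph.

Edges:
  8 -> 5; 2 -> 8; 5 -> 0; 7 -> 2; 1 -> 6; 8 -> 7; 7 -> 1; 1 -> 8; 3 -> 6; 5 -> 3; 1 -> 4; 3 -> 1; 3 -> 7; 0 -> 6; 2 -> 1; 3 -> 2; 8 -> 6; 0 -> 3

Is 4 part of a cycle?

No

4 lies on a cycle iff there is a path from 4 back to itself.
Exploring from 4, it never reaches itself; equivalently, its strongly connected component is a singleton.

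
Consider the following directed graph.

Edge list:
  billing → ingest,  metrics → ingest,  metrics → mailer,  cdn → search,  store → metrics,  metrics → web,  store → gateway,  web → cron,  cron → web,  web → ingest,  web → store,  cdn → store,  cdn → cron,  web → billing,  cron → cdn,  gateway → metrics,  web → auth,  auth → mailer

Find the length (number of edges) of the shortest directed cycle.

2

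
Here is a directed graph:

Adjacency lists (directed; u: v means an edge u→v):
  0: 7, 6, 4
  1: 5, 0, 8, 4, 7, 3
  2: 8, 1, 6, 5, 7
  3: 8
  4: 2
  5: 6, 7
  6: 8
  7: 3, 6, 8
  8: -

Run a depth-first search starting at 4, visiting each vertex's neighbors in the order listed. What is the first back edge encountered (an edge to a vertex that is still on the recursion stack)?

DFS from 4 (visiting each vertex's neighbors in the order listed); mark gray on enter, black on exit:
4 gray
  2 gray
    8 gray
    8 black
    1 gray
      5 gray
        6 gray
          6→8: 8 black — skip
        6 black
        7 gray
          3 gray
            3→8: 8 black — skip
          3 black
          7→6: 6 black — skip
          7→8: 8 black — skip
        7 black
      5 black
      0 gray
        0→7: 7 black — skip
        0→6: 6 black — skip
        0→4: 4 is gray → back edge
First back edge: 0 → 4.

0→4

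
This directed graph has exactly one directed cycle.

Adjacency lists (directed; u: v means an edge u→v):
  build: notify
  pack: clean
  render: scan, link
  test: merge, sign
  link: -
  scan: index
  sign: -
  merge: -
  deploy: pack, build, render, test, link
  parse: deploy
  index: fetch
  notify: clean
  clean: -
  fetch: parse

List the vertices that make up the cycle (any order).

DFS with gray/black marking from parse:
parse gray
  deploy gray
    pack gray
      clean gray
      clean black
    pack black
    build gray
      notify gray
        notify→clean: clean black — skip
      notify black
    build black
    render gray
      scan gray
        index gray
          fetch gray
            fetch→parse: parse is gray → back edge
Back edge closes the cycle parse → deploy → render → scan → index → fetch → parse; its vertices are {scan, fetch, index, parse, deploy, render}.

scan, fetch, index, parse, deploy, render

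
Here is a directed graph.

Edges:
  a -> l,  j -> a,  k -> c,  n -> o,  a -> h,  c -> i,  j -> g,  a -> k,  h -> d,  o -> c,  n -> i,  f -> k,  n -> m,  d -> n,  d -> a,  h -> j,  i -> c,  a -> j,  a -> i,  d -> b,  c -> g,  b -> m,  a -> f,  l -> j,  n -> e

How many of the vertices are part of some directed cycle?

A vertex is on a directed cycle iff it belongs to a strongly connected component of size ≥ 2 (or has a self-loop).
The vertices on cycles are {a, c, d, h, i, j, l} — 7 in total.

7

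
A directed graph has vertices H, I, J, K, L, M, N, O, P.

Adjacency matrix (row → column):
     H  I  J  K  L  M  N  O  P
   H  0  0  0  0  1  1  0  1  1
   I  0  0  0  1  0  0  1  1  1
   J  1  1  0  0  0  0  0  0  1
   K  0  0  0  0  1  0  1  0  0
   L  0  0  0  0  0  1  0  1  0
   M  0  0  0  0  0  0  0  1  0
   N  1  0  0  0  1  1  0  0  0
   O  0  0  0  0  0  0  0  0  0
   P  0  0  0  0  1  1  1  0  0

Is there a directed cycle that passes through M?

No

M lies on a cycle iff there is a path from M back to itself.
Exploring from M, it never reaches itself; equivalently, its strongly connected component is a singleton.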